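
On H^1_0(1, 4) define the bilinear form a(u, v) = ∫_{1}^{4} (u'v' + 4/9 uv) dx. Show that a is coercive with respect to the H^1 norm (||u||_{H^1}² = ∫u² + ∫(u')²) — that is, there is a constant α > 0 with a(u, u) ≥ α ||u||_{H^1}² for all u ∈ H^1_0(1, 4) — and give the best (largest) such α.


α = (4 + π^2)/(9 + π^2)

Coercivity of a(·,·) on H^1_0(1, 4) means a(u, u) ≥ α ||u||_{H^1}² for every u ∈ H^1_0.
The interval has length L = 3, and Poincaré/coercivity depend only on L. Here a(u, u) = ∫(u')² + (4/9)·∫u².
Here 0 < c = 4/9 < 1. The condition a(u,u) ≥ α||u||_{H^1}² reads (1−α)∫(u')² ≥ (α−c)∫u². Any admissible α is ≤ 1 (rapidly oscillating u have ∫u²/∫(u')² → 0), and α = 1 would force 0 ≥ (1−c)∫u², impossible since c < 1; so 1−α > 0. By the sharp Poincaré inequality on H^1_0 of an interval of length L, ∫(u')² ≥ (π/L)²∫u² with equality for the first sine mode sin(π(x−x₀)/L) (x₀ the left endpoint), so the inequality holds for all u iff (1−α)(π/L)² ≥ α − c, i.e. α ≤ ((π/L)² + c)/((π/L)² + 1) = (1 + c(L/π)²)/(1 + (L/π)²). With (π/L)² = π^2/9 and c = 4/9, the largest admissible constant is α = ((π/L)² + c)/((π/L)² + 1).
Simplifying, α = (4 + π^2)/(9 + π^2).


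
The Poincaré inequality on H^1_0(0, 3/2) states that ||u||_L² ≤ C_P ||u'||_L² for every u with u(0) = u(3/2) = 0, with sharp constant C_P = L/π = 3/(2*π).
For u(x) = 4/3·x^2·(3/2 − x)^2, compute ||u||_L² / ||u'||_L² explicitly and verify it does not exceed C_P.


||u||_L² / ||u'||_L² = sqrt(3)/4 < C_P = 3/(2*π).

u(x) = 4/3·x^2·(3/2 − x)^2, so u'(x) = 2*x*(2*x - 3)*(4*x - 3)/3.
u(x) = 4/3·x^2·(3/2 − x)^2 vanishes at x = 0 and x = 3/2, so u ∈ H^1_0(0, 3/2). Differentiate via the product rule and integrate the resulting polynomials term by term.
  ∫_0^3/2 u² dx = ∫_0^3/2 (16*x^8/9 - 32*x^7/3 + 24*x^6 - 24*x^5 + 9*x^4) dx. Term by term:
    ∫_0^3/2 16*x^8/9 dx = 243/32;  ∫_0^3/2 -32*x^7/3 dx = -2187/64;  ∫_0^3/2 24*x^6 dx = 6561/112;
    ∫_0^3/2 -24*x^5 dx = -729/16;  ∫_0^3/2 9*x^4 dx = 2187/160.
  Sum: 243/32 − 2187/64 + 6561/112 − 729/16 + 2187/160 = 243/2240.
  ∫_0^3/2 (u')² dx = ∫_0^3/2 (256*x^6/9 - 128*x^5 + 208*x^4 - 144*x^3 + 36*x^2) dx. Term by term:
    ∫_0^3/2 256*x^6/9 dx = 486/7;  ∫_0^3/2 -128*x^5 dx = -243;  ∫_0^3/2 208*x^4 dx = 3159/10;
    ∫_0^3/2 -144*x^3 dx = -729/4;  ∫_0^3/2 36*x^2 dx = 81/2.
  Sum: 486/7 − 243 + 3159/10 − 729/4 + 81/2 = 81/140.
∫_0^3/2 u² dx = 243/2240, so ||u||_L² = 9*sqrt(105)/280.
∫_0^3/2 (u')² dx = 81/140, so ||u'||_L² = 9*sqrt(35)/70.
Ratio ||u||_L² / ||u'||_L² = sqrt(3)/4.
Sharp Poincaré constant on H^1_0(0, 3/2) is C_P = L/π = 3/(2*π), achieved by sin(2*π/3·x).
A polynomial bump cannot attain the sharp Poincaré constant (only the first sine eigenfunction does), so the ratio is strictly less than C_P, consistent with ||u||_L² ≤ C_P ||u'||_L².


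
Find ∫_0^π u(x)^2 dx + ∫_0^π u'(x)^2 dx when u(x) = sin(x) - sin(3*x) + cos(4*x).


||u||_{H^1(0,π)}^2 = 2584/105 + 29*π/2

u'(x) = -4*sin(4*x) + cos(x) - 3*cos(3*x).
Expand u² and (u')² and integrate term by term on (0, π), using: for integers n ≥ 1, ∫_0^π sin²(nx) dx = ∫_0^π cos²(nx) dx = π/2; for n ≠ n', ∫_0^π sin(nx)sin(n'x) dx = ∫_0^π cos(nx)cos(n'x) dx = 0; and by product-to-sum, ∫_0^π sin(nx)cos(n'x) dx = ½∫_0^π [sin((n+n')x) + sin((n−n')x)] dx, which is 0 when n+n' is even and 2n/(n²−n'²) when n+n' is odd (it need not vanish on (0, π)).
  u² squared terms: (-1)²·∫sin(3x)² dx = 1·π/2 = π/2;  (1)²·∫cos(4x)² dx = 1·π/2 = π/2;  (1)²·∫sin(x)² dx = 1·π/2 = π/2.
  u² cross terms: 2·(-1)·(1)·∫sin(3x)·cos(4x) dx = -2·(-6/7) = 12/7;  2·(-1)·(1)·∫sin(3x)·sin(x) dx = -2·(0) = 0;  2·(1)·(1)·∫cos(4x)·sin(x) dx = 2·(-2/15) = -4/15.
  So ∫_0^π u² dx = π/2 + π/2 + π/2 + 12/7 + 0 − 4/15 = 152/105 + 3*π/2.
  (u')² squared terms: (-4)²·∫sin(4x)² dx = 16·π/2 = 8*π;  (-3)²·∫cos(3x)² dx = 9·π/2 = 9*π/2;  (1)²·∫cos(x)² dx = 1·π/2 = π/2.
  (u')² cross terms: 2·(-4)·(-3)·∫sin(4x)·cos(3x) dx = 24·(8/7) = 192/7;  2·(-4)·(1)·∫sin(4x)·cos(x) dx = -8·(8/15) = -64/15;  2·(-3)·(1)·∫cos(3x)·cos(x) dx = -6·(0) = 0.
  So ∫_0^π (u')² dx = 8*π + 9*π/2 + π/2 + 192/7 − 64/15 + 0 = 2432/105 + 13*π.
||u||_{H^1}^2 = (152/105 + 3*π/2) + (2432/105 + 13*π) = 2584/105 + 29*π/2.


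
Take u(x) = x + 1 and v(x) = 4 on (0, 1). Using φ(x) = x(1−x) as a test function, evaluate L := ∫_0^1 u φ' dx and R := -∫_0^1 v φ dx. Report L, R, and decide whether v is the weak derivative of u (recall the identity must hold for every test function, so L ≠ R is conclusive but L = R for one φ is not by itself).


LHS = -1/6, RHS = -2/3. No, v is not the weak derivative of u.

u(x) = x + 1, classical derivative u'(x) = 1.
φ(x) = x(1−x), so φ'(x) = 1 - 2*x.
Note φ(0) = φ(1) = 0, so the boundary term u·φ vanishes.
LHS = ∫_0^1 u(x) φ'(x) dx = ∫_0^1 (-2*x^2 - x + 1) dx. Term by term:
  ∫_0^1 -2*x^2 dx = -2/3;  ∫_0^1 -x dx = -1/2;  ∫_0^1 1 dx = 1.
Sum: -2/3 − 1/2 + 1 = -1/6.
So LHS = -1/6.
∫_0^1 v(x) φ(x) dx = ∫_0^1 (-4*x^2 + 4*x) dx. Term by term:
  ∫_0^1 -4*x^2 dx = -4/3;  ∫_0^1 4*x dx = 2.
Sum: -4/3 + 2 = 2/3.
So RHS = -∫_0^1 v(x) φ(x) dx = -2/3.
LHS − RHS = 1/2 ≠ 0, so the identity fails.
(For a valid weak derivative the identity must hold for EVERY test function, in particular this one. The failure shows v is NOT the weak derivative of u.)
Correct weak derivative would be u'(x) = 1.


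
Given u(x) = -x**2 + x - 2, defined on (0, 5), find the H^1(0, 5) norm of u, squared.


||u||_{H^1}^2 = 1225/2

The H^1 norm (squared) on an interval (0, L) is
  ||u||_{H^1}^2 = ∫_0^L u(x)^2 dx + ∫_0^L u'(x)^2 dx.
Compute u'(x) = 1 - 2*x.
Then u(x)^2 = x**4 - 2*x**3 + 5*x**2 - 4*x + 4 and u'(x)^2 = 4*x**2 - 4*x + 1.
Integrate each monomial from 0 to 5 using ∫_0^5 c·x^n dx = c·5^(n+1)/(n+1):
  ∫_0^5 u(x)^2 dx = ∫_0^5 (x^4 - 2*x^3 + 5*x^2 - 4*x + 4) dx. Term by term:
    ∫_0^5 x^4 dx = 625;  ∫_0^5 -2*x^3 dx = -625/2;  ∫_0^5 5*x^2 dx = 625/3;
    ∫_0^5 -4*x dx = -50;  ∫_0^5 4 dx = 20.
  Sum: 625 − 625/2 + 625/3 − 50 + 20 = 2945/6.
  ∫_0^5 u'(x)^2 dx = ∫_0^5 (4*x^2 - 4*x + 1) dx. Term by term:
    ∫_0^5 4*x^2 dx = 500/3;  ∫_0^5 -4*x dx = -50;  ∫_0^5 1 dx = 5.
  Sum: 500/3 − 50 + 5 = 365/3.
Adding: ||u||_{H^1}^2 = 2945/6 + 365/3 = 1225/2.


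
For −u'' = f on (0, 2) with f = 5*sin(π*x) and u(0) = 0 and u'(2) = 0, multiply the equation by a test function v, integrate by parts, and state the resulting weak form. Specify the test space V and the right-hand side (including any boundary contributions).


V = {v ∈ H^1(0, 2) : v(0) = 0} (test functions vanish at x = 0 where u is specified); weak form: ∫_0^2 u'v' dx = ∫_0^2 (5*sin(π*x)) v dx for all v ∈ V.

Multiply both sides by a test function v and integrate from 0 to 2:
  ∫_0^2 −u''(x) v(x) dx = ∫_0^2 f(x) v(x) dx.
Integrate the LHS by parts once:
  ∫_0^2 −u'' v dx = −[u'(x) v(x)]_0^2 + ∫_0^2 u'(x) v'(x) dx.
Thus ∫_0^2 u'(x) v'(x) dx = ∫_0^2 f(x) v(x) dx + [u'(x) v(x)]_0^2.
Choose V so that boundary terms are either known or forced to vanish.
Mixed BC: u(0) = 0 (Dirichlet) and u'(2) = 0 (Neumann). Define V = {v ∈ H^1(0, 2) : v(0) = 0}. Then [u' v]_0^2 = u'(2)·v(2) − u'(0)·0 = 0.
Weak formulation: find u (satisfying any essential BC) such that ∫_0^2 u'(x) v'(x) dx = ∫_0^2 f v dx for all v ∈ V (Dirichlet at 0 absorbed into V; the Neumann datum at x = 2 is zero, so no boundary term remains).
Substituting f(x) = 5*sin(π*x), the right-hand side is ∫_0^2 (5*sin(π*x)) v dx.


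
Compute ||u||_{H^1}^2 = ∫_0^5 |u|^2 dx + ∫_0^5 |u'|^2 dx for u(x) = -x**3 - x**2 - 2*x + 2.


||u||_{H^1}^2 = 193905/7

The H^1 norm (squared) on an interval (0, L) is
  ||u||_{H^1}^2 = ∫_0^L u(x)^2 dx + ∫_0^L u'(x)^2 dx.
Compute u'(x) = -3*x**2 - 2*x - 2.
Then u(x)^2 = x**6 + 2*x**5 + 5*x**4 - 8*x + 4 and u'(x)^2 = 9*x**4 + 12*x**3 + 16*x**2 + 8*x + 4.
Integrate each monomial from 0 to 5 using ∫_0^5 c·x^n dx = c·5^(n+1)/(n+1):
  ∫_0^5 u(x)^2 dx = ∫_0^5 (x^6 + 2*x^5 + 5*x^4 - 8*x + 4) dx. Term by term:
    ∫_0^5 x^6 dx = 78125/7;  ∫_0^5 2*x^5 dx = 15625/3;  ∫_0^5 5*x^4 dx = 3125;
    ∫_0^5 -8*x dx = -100;  ∫_0^5 4 dx = 20.
  Sum: 78125/7 + 15625/3 + 3125 − 100 + 20 = 407695/21.
  ∫_0^5 u'(x)^2 dx = ∫_0^5 (9*x^4 + 12*x^3 + 16*x^2 + 8*x + 4) dx. Term by term:
    ∫_0^5 9*x^4 dx = 5625;  ∫_0^5 12*x^3 dx = 1875;  ∫_0^5 16*x^2 dx = 2000/3;
    ∫_0^5 8*x dx = 100;  ∫_0^5 4 dx = 20.
  Sum: 5625 + 1875 + 2000/3 + 100 + 20 = 24860/3.
Adding: ||u||_{H^1}^2 = 407695/21 + 24860/3 = 193905/7.


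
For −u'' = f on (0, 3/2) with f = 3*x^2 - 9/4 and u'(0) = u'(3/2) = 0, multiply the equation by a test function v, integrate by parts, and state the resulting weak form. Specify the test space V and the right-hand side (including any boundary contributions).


V = H^1(0, 3/2) (no boundary constraint on v; u is determined up to an additive constant); weak form: ∫_0^3/2 u'v' dx = ∫_0^3/2 (3*x^2 - 9/4) v dx for all v ∈ V.

Multiply both sides by a test function v and integrate from 0 to 3/2:
  ∫_0^3/2 −u''(x) v(x) dx = ∫_0^3/2 f(x) v(x) dx.
Integrate the LHS by parts once:
  ∫_0^3/2 −u'' v dx = −[u'(x) v(x)]_0^3/2 + ∫_0^3/2 u'(x) v'(x) dx.
Thus ∫_0^3/2 u'(x) v'(x) dx = ∫_0^3/2 f(x) v(x) dx + [u'(x) v(x)]_0^3/2.
Choose V so that boundary terms are either known or forced to vanish.
u has homogeneous Neumann: u'(0) = u'(3/2) = 0. So [u' v]_0^3/2 = 0·v(3/2) − 0·v(0) = 0 for any v; take V = H^1(0, 3/2).
Weak formulation: find u (satisfying any essential BC) such that ∫_0^3/2 u'(x) v'(x) dx = ∫_0^3/2 f v dx for all v ∈ V (homogeneous Neumann, so boundary terms vanish).
Substituting f(x) = 3*x^2 - 9/4, the right-hand side is ∫_0^3/2 (3*x^2 - 9/4) v dx.
Compatibility check (pure Neumann): taking v ≡ 1 ∈ V gives 0 = ∫_0^3/2 f dx + (0) − (0), i.e. ∫_0^3/2 f dx must equal u'(0) − u'(3/2) = 0. Indeed ∫_0^3/2 (3*x^2 - 9/4) dx = 0, so the data are compatible. The solution is then unique only up to an additive constant (fix it e.g. by requiring ∫_0^3/2 u dx = 0).


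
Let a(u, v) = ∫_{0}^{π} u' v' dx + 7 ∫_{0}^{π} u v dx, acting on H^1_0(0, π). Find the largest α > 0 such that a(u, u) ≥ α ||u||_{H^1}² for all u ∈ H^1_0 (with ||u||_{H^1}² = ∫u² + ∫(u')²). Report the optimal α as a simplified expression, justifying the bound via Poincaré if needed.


α = 1

Coercivity of a(·,·) on H^1_0(0, π) means a(u, u) ≥ α ||u||_{H^1}² for every u ∈ H^1_0.
The interval has length L = π, and Poincaré/coercivity depend only on L. Here a(u, u) = ∫(u')² + (7)·∫u².
Here c = 7 ≥ 1, so a(u,u) = ∫(u')² + c∫u² ≥ ∫(u')² + ∫u² = ||u||_{H^1}², i.e. α = 1 works. No larger α is possible: a(u,u) ≥ α||u||_{H^1}² means (1−α)∫(u')² ≥ (α−c)∫u², and for the modes u_n = sin(nπ(x−x₀)/L) (x₀ the left endpoint) one has ∫u_n²/∫(u_n')² = (L/(nπ))² → 0, so a(u_n,u_n)/||u_n||_{H^1}² → 1. Hence the optimal constant is α = 1.
Therefore α = 1.


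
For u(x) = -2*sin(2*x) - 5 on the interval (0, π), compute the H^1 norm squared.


||u||_{H^1(0,π)}^2 = 35*π

u'(x) = -4*cos(2*x).
Expand u² and (u')² and integrate term by term on (0, π), using: for integers n ≥ 1, ∫_0^π sin²(nx) dx = ∫_0^π cos²(nx) dx = π/2; for n ≠ n', ∫_0^π sin(nx)sin(n'x) dx = ∫_0^π cos(nx)cos(n'x) dx = 0; and by product-to-sum, ∫_0^π sin(nx)cos(n'x) dx = ½∫_0^π [sin((n+n')x) + sin((n−n')x)] dx, which is 0 when n+n' is even and 2n/(n²−n'²) when n+n' is odd (it need not vanish on (0, π)). For the constant mode: ∫_0^π 1 dx = π, ∫_0^π cos(nx) dx = 0, ∫_0^π sin(nx) dx = (1−(−1)^n)/n.
  u² squared terms: (-5)²·∫1 dx = 25·π = 25*π;  (-2)²·∫sin(2x)² dx = 4·π/2 = 2*π.
  u² cross terms: 2·(-5)·(-2)·∫1·sin(2x) dx = 20·(0) = 0.
  So ∫_0^π u² dx = 25*π + 2*π + 0 = 27*π.
  (u')² squared terms: (-4)²·∫cos(2x)² dx = 16·π/2 = 8*π.
  So ∫_0^π (u')² dx = 8*π.
||u||_{H^1}^2 = (27*π) + (8*π) = 35*π.


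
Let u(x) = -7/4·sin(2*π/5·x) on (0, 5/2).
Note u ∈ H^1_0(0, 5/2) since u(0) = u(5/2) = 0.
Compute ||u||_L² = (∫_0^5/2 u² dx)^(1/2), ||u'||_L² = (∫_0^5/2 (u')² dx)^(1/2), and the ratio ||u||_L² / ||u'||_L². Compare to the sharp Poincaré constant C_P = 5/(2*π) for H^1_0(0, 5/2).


||u||_L² / ||u'||_L² = 5/(2*π) = C_P.

u(x) = -7/4·sin(2*π/5·x), so u'(x) = -7*π*cos(2*π*x/5)/10.
Writing u(x) = A·sin(kπx/L) with A = -7/4 and k = 1, use ∫_0^L sin²(kπx/L) dx = L/2 and ∫_0^L cos²(kπx/L) dx = L/2.
u² = 49/16·sin²(2*π/5·x) and (u')² = 49*π^2/100·cos²(2*π/5·x), and each of sin², cos² integrates to L/2 = 5/4 over (0, 5/2).
∫_0^5/2 u² dx = 245/64, so ||u||_L² = 7*sqrt(5)/8.
∫_0^5/2 (u')² dx = 49*π^2/80, so ||u'||_L² = 7*sqrt(5)*π/20.
Ratio ||u||_L² / ||u'||_L² = 5/(2*π).
Sharp Poincaré constant on H^1_0(0, 5/2) is C_P = L/π = 5/(2*π), achieved by sin(2*π/5·x).
This is the k = 1 eigenfunction (up to amplitude), so the ratio equals the sharp Poincaré constant exactly.


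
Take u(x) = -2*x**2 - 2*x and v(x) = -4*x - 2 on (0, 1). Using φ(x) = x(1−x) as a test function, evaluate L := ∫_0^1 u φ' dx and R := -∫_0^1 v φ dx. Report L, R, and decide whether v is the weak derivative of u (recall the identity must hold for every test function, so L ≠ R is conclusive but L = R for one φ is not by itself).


LHS = 2/3, RHS = 2/3. Yes, v = u' weakly.

u(x) = -2*x**2 - 2*x, classical derivative u'(x) = -4*x - 2.
φ(x) = x(1−x), so φ'(x) = 1 - 2*x.
Note φ(0) = φ(1) = 0, so the boundary term u·φ vanishes.
LHS = ∫_0^1 u(x) φ'(x) dx = ∫_0^1 (4*x^3 + 2*x^2 - 2*x) dx. Term by term:
  ∫_0^1 4*x^3 dx = 1;  ∫_0^1 2*x^2 dx = 2/3;  ∫_0^1 -2*x dx = -1.
Sum: 1 + 2/3 − 1 = 2/3.
So LHS = 2/3.
∫_0^1 v(x) φ(x) dx = ∫_0^1 (4*x^3 - 2*x^2 - 2*x) dx. Term by term:
  ∫_0^1 4*x^3 dx = 1;  ∫_0^1 -2*x^2 dx = -2/3;  ∫_0^1 -2*x dx = -1.
Sum: 1 − 2/3 − 1 = -2/3.
So RHS = -∫_0^1 v(x) φ(x) dx = 2/3.
LHS = RHS, so the identity holds for this test φ.
Moreover u is smooth here and v(x) = u'(x) = -4*x - 2 pointwise, so the identity holds for every test function. Hence v is the weak derivative of u.


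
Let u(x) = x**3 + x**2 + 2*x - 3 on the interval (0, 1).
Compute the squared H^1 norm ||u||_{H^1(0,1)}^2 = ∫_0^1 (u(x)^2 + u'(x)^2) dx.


||u||_{H^1}^2 = 1501/70

The H^1 norm (squared) on an interval (0, L) is
  ||u||_{H^1}^2 = ∫_0^L u(x)^2 dx + ∫_0^L u'(x)^2 dx.
Compute u'(x) = 3*x**2 + 2*x + 2.
Then u(x)^2 = x**6 + 2*x**5 + 5*x**4 - 2*x**3 - 2*x**2 - 12*x + 9 and u'(x)^2 = 9*x**4 + 12*x**3 + 16*x**2 + 8*x + 4.
Integrate each monomial from 0 to 1 using ∫_0^1 c·x^n dx = c·1^(n+1)/(n+1):
  ∫_0^1 u(x)^2 dx = ∫_0^1 (x^6 + 2*x^5 + 5*x^4 - 2*x^3 - 2*x^2 - 12*x + 9) dx. Term by term:
    ∫_0^1 x^6 dx = 1/7;  ∫_0^1 2*x^5 dx = 1/3;  ∫_0^1 5*x^4 dx = 1;
    ∫_0^1 -2*x^3 dx = -1/2;  ∫_0^1 -2*x^2 dx = -2/3;  ∫_0^1 -12*x dx = -6;
    ∫_0^1 9 dx = 9.
  Sum: 1/7 + 1/3 + 1 − 1/2 − 2/3 − 6 + 9 = 139/42.
  ∫_0^1 u'(x)^2 dx = ∫_0^1 (9*x^4 + 12*x^3 + 16*x^2 + 8*x + 4) dx. Term by term:
    ∫_0^1 9*x^4 dx = 9/5;  ∫_0^1 12*x^3 dx = 3;  ∫_0^1 16*x^2 dx = 16/3;
    ∫_0^1 8*x dx = 4;  ∫_0^1 4 dx = 4.
  Sum: 9/5 + 3 + 16/3 + 4 + 4 = 272/15.
Adding: ||u||_{H^1}^2 = 139/42 + 272/15 = 1501/70.


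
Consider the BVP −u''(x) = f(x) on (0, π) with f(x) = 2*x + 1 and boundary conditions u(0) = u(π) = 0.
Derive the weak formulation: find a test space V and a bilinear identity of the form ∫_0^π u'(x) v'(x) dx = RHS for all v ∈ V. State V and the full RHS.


V = H^1_0(0, π) (so v(0) = v(π) = 0); weak form: ∫_0^π u'v' dx = ∫_0^π (2*x + 1) v dx for all v ∈ V.

Multiply both sides by a test function v and integrate from 0 to π:
  ∫_0^π −u''(x) v(x) dx = ∫_0^π f(x) v(x) dx.
Integrate the LHS by parts once:
  ∫_0^π −u'' v dx = −[u'(x) v(x)]_0^π + ∫_0^π u'(x) v'(x) dx.
Thus ∫_0^π u'(x) v'(x) dx = ∫_0^π f(x) v(x) dx + [u'(x) v(x)]_0^π.
Choose V so that boundary terms are either known or forced to vanish.
u is Dirichlet: u(0) = u(π) = 0. Let V = H^1_0(0, π); then v(0) = v(π) = 0, and [u' v]_0^π = 0.
Weak formulation: find u (satisfying any essential BC) such that ∫_0^π u'(x) v'(x) dx = ∫_0^π f v dx for all v ∈ V.
Substituting f(x) = 2*x + 1, the right-hand side is ∫_0^π (2*x + 1) v dx.


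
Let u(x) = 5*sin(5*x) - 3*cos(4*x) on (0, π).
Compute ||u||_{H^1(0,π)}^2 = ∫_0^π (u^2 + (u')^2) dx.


||u||_{H^1(0,π)}^2 = -1700/3 + 803*π/2

u'(x) = 12*sin(4*x) + 25*cos(5*x).
Expand u² and (u')² and integrate term by term on (0, π), using: for integers n ≥ 1, ∫_0^π sin²(nx) dx = ∫_0^π cos²(nx) dx = π/2; for n ≠ n', ∫_0^π sin(nx)sin(n'x) dx = ∫_0^π cos(nx)cos(n'x) dx = 0; and by product-to-sum, ∫_0^π sin(nx)cos(n'x) dx = ½∫_0^π [sin((n+n')x) + sin((n−n')x)] dx, which is 0 when n+n' is even and 2n/(n²−n'²) when n+n' is odd (it need not vanish on (0, π)).
  u² squared terms: (-3)²·∫cos(4x)² dx = 9·π/2 = 9*π/2;  (5)²·∫sin(5x)² dx = 25·π/2 = 25*π/2.
  u² cross terms: 2·(-3)·(5)·∫cos(4x)·sin(5x) dx = -30·(10/9) = -100/3.
  So ∫_0^π u² dx = 9*π/2 + 25*π/2 − 100/3 = -100/3 + 17*π.
  (u')² squared terms: (12)²·∫sin(4x)² dx = 144·π/2 = 72*π;  (25)²·∫cos(5x)² dx = 625·π/2 = 625*π/2.
  (u')² cross terms: 2·(12)·(25)·∫sin(4x)·cos(5x) dx = 600·(-8/9) = -1600/3.
  So ∫_0^π (u')² dx = 72*π + 625*π/2 − 1600/3 = -1600/3 + 769*π/2.
||u||_{H^1}^2 = (-100/3 + 17*π) + (-1600/3 + 769*π/2) = -1700/3 + 803*π/2.


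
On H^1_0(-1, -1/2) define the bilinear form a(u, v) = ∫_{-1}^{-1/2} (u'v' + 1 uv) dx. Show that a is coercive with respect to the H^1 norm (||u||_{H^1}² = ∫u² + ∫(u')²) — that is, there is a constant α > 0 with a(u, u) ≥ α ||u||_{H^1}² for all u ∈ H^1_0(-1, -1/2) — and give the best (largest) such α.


α = 1

Coercivity of a(·,·) on H^1_0(-1, -1/2) means a(u, u) ≥ α ||u||_{H^1}² for every u ∈ H^1_0.
The interval has length L = 1/2, and Poincaré/coercivity depend only on L. Here a(u, u) = ∫(u')² + (1)·∫u².
Here c = 1 ≥ 1, so a(u,u) = ∫(u')² + c∫u² ≥ ∫(u')² + ∫u² = ||u||_{H^1}², i.e. α = 1 works. No larger α is possible: a(u,u) ≥ α||u||_{H^1}² means (1−α)∫(u')² ≥ (α−c)∫u², and for the modes u_n = sin(nπ(x−x₀)/L) (x₀ the left endpoint) one has ∫u_n²/∫(u_n')² = (L/(nπ))² → 0, so a(u_n,u_n)/||u_n||_{H^1}² → 1. Hence the optimal constant is α = 1.
Therefore α = 1.


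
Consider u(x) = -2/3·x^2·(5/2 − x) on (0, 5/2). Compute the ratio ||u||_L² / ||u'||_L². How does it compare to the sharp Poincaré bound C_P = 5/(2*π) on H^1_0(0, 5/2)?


||u||_L² / ||u'||_L² = 5*sqrt(14)/28 < C_P = 5/(2*π).

u(x) = -2/3·x^2·(5/2 − x), so u'(x) = 2*x*(3*x - 5)/3.
u(x) = -2/3·x^2·(5/2 − x) vanishes at x = 0 and x = 5/2, so u ∈ H^1_0(0, 5/2). Differentiate via the product rule and integrate the resulting polynomials term by term.
  ∫_0^5/2 u² dx = ∫_0^5/2 (4*x^6/9 - 20*x^5/9 + 25*x^4/9) dx. Term by term:
    ∫_0^5/2 4*x^6/9 dx = 78125/2016;  ∫_0^5/2 -20*x^5/9 dx = -78125/864;  ∫_0^5/2 25*x^4/9 dx = 15625/288.
  Sum: 78125/2016 − 78125/864 + 15625/288 = 15625/6048.
  ∫_0^5/2 (u')² dx = ∫_0^5/2 (4*x^4 - 40*x^3/3 + 100*x^2/9) dx. Term by term:
    ∫_0^5/2 4*x^4 dx = 625/8;  ∫_0^5/2 -40*x^3/3 dx = -3125/24;  ∫_0^5/2 100*x^2/9 dx = 3125/54.
  Sum: 625/8 − 3125/24 + 3125/54 = 625/108.
∫_0^5/2 u² dx = 15625/6048, so ||u||_L² = 125*sqrt(42)/504.
∫_0^5/2 (u')² dx = 625/108, so ||u'||_L² = 25*sqrt(3)/18.
Ratio ||u||_L² / ||u'||_L² = 5*sqrt(14)/28.
Sharp Poincaré constant on H^1_0(0, 5/2) is C_P = L/π = 5/(2*π), achieved by sin(2*π/5·x).
A polynomial bump cannot attain the sharp Poincaré constant (only the first sine eigenfunction does), so the ratio is strictly less than C_P, consistent with ||u||_L² ≤ C_P ||u'||_L².


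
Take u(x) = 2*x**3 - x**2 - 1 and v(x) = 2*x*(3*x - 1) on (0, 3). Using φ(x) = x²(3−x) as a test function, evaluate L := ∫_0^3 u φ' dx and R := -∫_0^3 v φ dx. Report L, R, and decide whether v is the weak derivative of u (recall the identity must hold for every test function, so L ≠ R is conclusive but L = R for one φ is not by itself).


LHS = -243/2, RHS = -243/2. Yes, v = u' weakly.

u(x) = 2*x**3 - x**2 - 1, classical derivative u'(x) = 6*x**2 - 2*x.
φ(x) = x²(3−x), so φ'(x) = 3*x*(2 - x).
Note φ(0) = φ(3) = 0, so the boundary term u·φ vanishes.
LHS = ∫_0^3 u(x) φ'(x) dx = ∫_0^3 (-6*x^5 + 15*x^4 - 6*x^3 + 3*x^2 - 6*x) dx. Term by term:
  ∫_0^3 -6*x^5 dx = -729;  ∫_0^3 15*x^4 dx = 729;  ∫_0^3 -6*x^3 dx = -243/2;
  ∫_0^3 3*x^2 dx = 27;  ∫_0^3 -6*x dx = -27.
Sum: -729 + 729 − 243/2 + 27 − 27 = -243/2.
So LHS = -243/2.
∫_0^3 v(x) φ(x) dx = ∫_0^3 (-6*x^5 + 20*x^4 - 6*x^3) dx. Term by term:
  ∫_0^3 -6*x^5 dx = -729;  ∫_0^3 20*x^4 dx = 972;  ∫_0^3 -6*x^3 dx = -243/2.
Sum: -729 + 972 − 243/2 = 243/2.
So RHS = -∫_0^3 v(x) φ(x) dx = -243/2.
LHS = RHS, so the identity holds for this test φ.
Moreover u is smooth here and v(x) = u'(x) = 6*x**2 - 2*x pointwise, so the identity holds for every test function. Hence v is the weak derivative of u.


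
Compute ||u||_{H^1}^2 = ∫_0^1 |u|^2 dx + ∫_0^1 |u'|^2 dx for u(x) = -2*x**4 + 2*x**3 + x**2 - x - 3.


||u||_{H^1}^2 = 6103/630

The H^1 norm (squared) on an interval (0, L) is
  ||u||_{H^1}^2 = ∫_0^L u(x)^2 dx + ∫_0^L u'(x)^2 dx.
Compute u'(x) = -8*x**3 + 6*x**2 + 2*x - 1.
Then u(x)^2 = 4*x**8 - 8*x**7 + 8*x**5 + 9*x**4 - 14*x**3 - 5*x**2 + 6*x + 9 and u'(x)^2 = 64*x**6 - 96*x**5 + 4*x**4 + 40*x**3 - 8*x**2 - 4*x + 1.
Integrate each monomial from 0 to 1 using ∫_0^1 c·x^n dx = c·1^(n+1)/(n+1):
  ∫_0^1 u(x)^2 dx = ∫_0^1 (4*x^8 - 8*x^7 + 8*x^5 + 9*x^4 - 14*x^3 - 5*x^2 + 6*x + 9) dx. Term by term:
    ∫_0^1 4*x^8 dx = 4/9;  ∫_0^1 -8*x^7 dx = -1;  ∫_0^1 8*x^5 dx = 4/3;
    ∫_0^1 9*x^4 dx = 9/5;  ∫_0^1 -14*x^3 dx = -7/2;  ∫_0^1 -5*x^2 dx = -5/3;
    ∫_0^1 6*x dx = 3;  ∫_0^1 9 dx = 9.
  Sum: 4/9 − 1 + 4/3 + 9/5 − 7/2 − 5/3 + 3 + 9 = 847/90.
  ∫_0^1 u'(x)^2 dx = ∫_0^1 (64*x^6 - 96*x^5 + 4*x^4 + 40*x^3 - 8*x^2 - 4*x + 1) dx. Term by term:
    ∫_0^1 64*x^6 dx = 64/7;  ∫_0^1 -96*x^5 dx = -16;  ∫_0^1 4*x^4 dx = 4/5;
    ∫_0^1 40*x^3 dx = 10;  ∫_0^1 -8*x^2 dx = -8/3;  ∫_0^1 -4*x dx = -2;
    ∫_0^1 1 dx = 1.
  Sum: 64/7 − 16 + 4/5 + 10 − 8/3 − 2 + 1 = 29/105.
Adding: ||u||_{H^1}^2 = 847/90 + 29/105 = 6103/630.


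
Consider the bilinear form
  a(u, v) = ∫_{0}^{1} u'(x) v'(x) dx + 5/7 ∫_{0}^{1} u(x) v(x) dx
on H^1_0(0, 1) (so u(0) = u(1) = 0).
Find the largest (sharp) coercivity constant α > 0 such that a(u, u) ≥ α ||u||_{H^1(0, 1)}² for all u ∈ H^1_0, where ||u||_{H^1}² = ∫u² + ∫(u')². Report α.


α = (5/7 + π^2)/(1 + π^2)

Coercivity of a(·,·) on H^1_0(0, 1) means a(u, u) ≥ α ||u||_{H^1}² for every u ∈ H^1_0.
The interval has length L = 1, and Poincaré/coercivity depend only on L. Here a(u, u) = ∫(u')² + (5/7)·∫u².
Here 0 < c = 5/7 < 1. The condition a(u,u) ≥ α||u||_{H^1}² reads (1−α)∫(u')² ≥ (α−c)∫u². Any admissible α is ≤ 1 (rapidly oscillating u have ∫u²/∫(u')² → 0), and α = 1 would force 0 ≥ (1−c)∫u², impossible since c < 1; so 1−α > 0. By the sharp Poincaré inequality on H^1_0 of an interval of length L, ∫(u')² ≥ (π/L)²∫u² with equality for the first sine mode sin(π(x−x₀)/L) (x₀ the left endpoint), so the inequality holds for all u iff (1−α)(π/L)² ≥ α − c, i.e. α ≤ ((π/L)² + c)/((π/L)² + 1) = (1 + c(L/π)²)/(1 + (L/π)²). With (π/L)² = π^2 and c = 5/7, the largest admissible constant is α = ((π/L)² + c)/((π/L)² + 1).
Simplifying, α = (5/7 + π^2)/(1 + π^2).


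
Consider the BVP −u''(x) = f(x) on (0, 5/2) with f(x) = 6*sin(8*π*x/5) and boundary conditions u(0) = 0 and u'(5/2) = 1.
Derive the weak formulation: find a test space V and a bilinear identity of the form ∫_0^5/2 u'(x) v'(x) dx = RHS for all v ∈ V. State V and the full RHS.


V = {v ∈ H^1(0, 5/2) : v(0) = 0} (test functions vanish at x = 0 where u is specified); weak form: ∫_0^5/2 u'v' dx = ∫_0^5/2 (6*sin(8*π*x/5)) v dx + v(5/2) for all v ∈ V.

Multiply both sides by a test function v and integrate from 0 to 5/2:
  ∫_0^5/2 −u''(x) v(x) dx = ∫_0^5/2 f(x) v(x) dx.
Integrate the LHS by parts once:
  ∫_0^5/2 −u'' v dx = −[u'(x) v(x)]_0^5/2 + ∫_0^5/2 u'(x) v'(x) dx.
Thus ∫_0^5/2 u'(x) v'(x) dx = ∫_0^5/2 f(x) v(x) dx + [u'(x) v(x)]_0^5/2.
Choose V so that boundary terms are either known or forced to vanish.
Mixed BC: u(0) = 0 (Dirichlet) and u'(5/2) = 1 (Neumann). Define V = {v ∈ H^1(0, 5/2) : v(0) = 0}. Then [u' v]_0^5/2 = u'(5/2)·v(5/2) − u'(0)·0 = v(5/2).
Weak formulation: find u (satisfying any essential BC) such that ∫_0^5/2 u'(x) v'(x) dx = ∫_0^5/2 f v dx + v(5/2) for all v ∈ V (Dirichlet at 0 absorbed into V; Neumann datum at x = 5/2 contributes the boundary term).
Substituting f(x) = 6*sin(8*π*x/5), the right-hand side is ∫_0^5/2 (6*sin(8*π*x/5)) v dx + v(5/2).


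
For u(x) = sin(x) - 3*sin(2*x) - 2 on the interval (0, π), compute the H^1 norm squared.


||u||_{H^1(0,π)}^2 = -8 + 55*π/2

u'(x) = cos(x) - 6*cos(2*x).
Expand u² and (u')² and integrate term by term on (0, π), using: for integers n ≥ 1, ∫_0^π sin²(nx) dx = ∫_0^π cos²(nx) dx = π/2; for n ≠ n', ∫_0^π sin(nx)sin(n'x) dx = ∫_0^π cos(nx)cos(n'x) dx = 0; and by product-to-sum, ∫_0^π sin(nx)cos(n'x) dx = ½∫_0^π [sin((n+n')x) + sin((n−n')x)] dx, which is 0 when n+n' is even and 2n/(n²−n'²) when n+n' is odd (it need not vanish on (0, π)). For the constant mode: ∫_0^π 1 dx = π, ∫_0^π cos(nx) dx = 0, ∫_0^π sin(nx) dx = (1−(−1)^n)/n.
  u² squared terms: (-2)²·∫1 dx = 4·π = 4*π;  (-3)²·∫sin(2x)² dx = 9·π/2 = 9*π/2;  (1)²·∫sin(x)² dx = 1·π/2 = π/2.
  u² cross terms: 2·(-2)·(-3)·∫1·sin(2x) dx = 12·(0) = 0;  2·(-2)·(1)·∫1·sin(x) dx = -4·(2) = -8;  2·(-3)·(1)·∫sin(2x)·sin(x) dx = -6·(0) = 0.
  So ∫_0^π u² dx = 4*π + 9*π/2 + π/2 + 0 − 8 + 0 = -8 + 9*π.
  (u')² squared terms: (-6)²·∫cos(2x)² dx = 36·π/2 = 18*π;  (1)²·∫cos(x)² dx = 1·π/2 = π/2.
  (u')² cross terms: 2·(-6)·(1)·∫cos(2x)·cos(x) dx = -12·(0) = 0.
  So ∫_0^π (u')² dx = 18*π + π/2 + 0 = 37*π/2.
||u||_{H^1}^2 = (-8 + 9*π) + (37*π/2) = -8 + 55*π/2.


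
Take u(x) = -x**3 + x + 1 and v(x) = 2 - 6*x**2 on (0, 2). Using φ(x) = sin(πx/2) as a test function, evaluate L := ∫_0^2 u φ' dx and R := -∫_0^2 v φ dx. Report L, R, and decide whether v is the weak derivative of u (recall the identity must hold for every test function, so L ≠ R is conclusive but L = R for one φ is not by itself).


LHS = -96/π^3 + 20/π, RHS = -192/π^3 + 40/π. No, v is not the weak derivative of u.

u(x) = -x**3 + x + 1, classical derivative u'(x) = 1 - 3*x**2.
φ(x) = sin(πx/2), so φ'(x) = π*cos(π*x/2)/2.
Note φ(0) = φ(2) = 0, so the boundary term u·φ vanishes.
LHS = ∫_0^2 u(x) φ'(x) dx = ∫_0^2 (-π*x^3*cos(π*x/2)/2 + π*x*cos(π*x/2)/2 + π*cos(π*x/2)/2) dx. Term by term:
  ∫_0^2 π*cos(π*x/2)/2 dx = 0;  ∫_0^2 π*x*cos(π*x/2)/2 dx = -4/π;  ∫_0^2 -π*x^3*cos(π*x/2)/2 dx = -96/π^3 + 24/π.
Sum: 0 − 4/π + -96/π^3 + 24/π = -96/π^3 + 20/π.
So LHS = -96/π^3 + 20/π.
∫_0^2 v(x) φ(x) dx = ∫_0^2 (-6*x^2*sin(π*x/2) + 2*sin(π*x/2)) dx. Term by term:
  ∫_0^2 2*sin(π*x/2) dx = 8/π;  ∫_0^2 -6*x^2*sin(π*x/2) dx = -48/π + 192/π^3.
Sum: 8/π + -48/π + 192/π^3 = -40/π + 192/π^3.
So RHS = -∫_0^2 v(x) φ(x) dx = -192/π^3 + 40/π.
LHS − RHS = -20/π + 96/π^3 ≠ 0, so the identity fails.
(For a valid weak derivative the identity must hold for EVERY test function, in particular this one. The failure shows v is NOT the weak derivative of u.)
Correct weak derivative would be u'(x) = 1 - 3*x**2.


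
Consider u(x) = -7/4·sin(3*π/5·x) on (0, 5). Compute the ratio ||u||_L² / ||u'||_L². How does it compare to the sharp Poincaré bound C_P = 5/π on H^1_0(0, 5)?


||u||_L² / ||u'||_L² = 5/(3*π) < C_P = 5/π.

u(x) = -7/4·sin(3*π/5·x), so u'(x) = -21*π*cos(3*π*x/5)/20.
Writing u(x) = A·sin(kπx/L) with A = -7/4 and k = 3, use ∫_0^L sin²(kπx/L) dx = L/2 and ∫_0^L cos²(kπx/L) dx = L/2.
u² = 49/16·sin²(3*π/5·x) and (u')² = 441*π^2/400·cos²(3*π/5·x), and each of sin², cos² integrates to L/2 = 5/2 over (0, 5).
∫_0^5 u² dx = 245/32, so ||u||_L² = 7*sqrt(10)/8.
∫_0^5 (u')² dx = 441*π^2/160, so ||u'||_L² = 21*sqrt(10)*π/40.
Ratio ||u||_L² / ||u'||_L² = 5/(3*π).
Sharp Poincaré constant on H^1_0(0, 5) is C_P = L/π = 5/π, achieved by sin(π/5·x).
This is the k = 3 harmonic; the ratio L/(kπ) is strictly less than C_P = L/π, consistent with the sharp inequality ||u||_L² ≤ C_P ||u'||_L².


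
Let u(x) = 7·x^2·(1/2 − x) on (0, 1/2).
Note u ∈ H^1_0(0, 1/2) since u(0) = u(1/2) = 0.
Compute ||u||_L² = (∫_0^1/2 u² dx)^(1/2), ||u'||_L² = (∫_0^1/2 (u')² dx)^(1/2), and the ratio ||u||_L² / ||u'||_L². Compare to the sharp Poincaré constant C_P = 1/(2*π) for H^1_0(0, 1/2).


||u||_L² / ||u'||_L² = sqrt(14)/28 < C_P = 1/(2*π).

u(x) = 7·x^2·(1/2 − x), so u'(x) = 7*x*(1 - 3*x).
u(x) = 7·x^2·(1/2 − x) vanishes at x = 0 and x = 1/2, so u ∈ H^1_0(0, 1/2). Differentiate via the product rule and integrate the resulting polynomials term by term.
  ∫_0^1/2 u² dx = ∫_0^1/2 (49*x^6 - 49*x^5 + 49*x^4/4) dx. Term by term:
    ∫_0^1/2 49*x^6 dx = 7/128;  ∫_0^1/2 -49*x^5 dx = -49/384;  ∫_0^1/2 49*x^4/4 dx = 49/640.
  Sum: 7/128 − 49/384 + 49/640 = 7/1920.
  ∫_0^1/2 (u')² dx = ∫_0^1/2 (441*x^4 - 294*x^3 + 49*x^2) dx. Term by term:
    ∫_0^1/2 441*x^4 dx = 441/160;  ∫_0^1/2 -294*x^3 dx = -147/32;  ∫_0^1/2 49*x^2 dx = 49/24.
  Sum: 441/160 − 147/32 + 49/24 = 49/240.
∫_0^1/2 u² dx = 7/1920, so ||u||_L² = sqrt(210)/240.
∫_0^1/2 (u')² dx = 49/240, so ||u'||_L² = 7*sqrt(15)/60.
Ratio ||u||_L² / ||u'||_L² = sqrt(14)/28.
Sharp Poincaré constant on H^1_0(0, 1/2) is C_P = L/π = 1/(2*π), achieved by sin(2*π·x).
A polynomial bump cannot attain the sharp Poincaré constant (only the first sine eigenfunction does), so the ratio is strictly less than C_P, consistent with ||u||_L² ≤ C_P ||u'||_L².


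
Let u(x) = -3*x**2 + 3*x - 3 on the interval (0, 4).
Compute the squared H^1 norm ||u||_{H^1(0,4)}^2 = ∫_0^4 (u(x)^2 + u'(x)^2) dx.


||u||_{H^1}^2 = 8376/5

The H^1 norm (squared) on an interval (0, L) is
  ||u||_{H^1}^2 = ∫_0^L u(x)^2 dx + ∫_0^L u'(x)^2 dx.
Compute u'(x) = 3 - 6*x.
Then u(x)^2 = 9*x**4 - 18*x**3 + 27*x**2 - 18*x + 9 and u'(x)^2 = 36*x**2 - 36*x + 9.
Integrate each monomial from 0 to 4 using ∫_0^4 c·x^n dx = c·4^(n+1)/(n+1):
  ∫_0^4 u(x)^2 dx = ∫_0^4 (9*x^4 - 18*x^3 + 27*x^2 - 18*x + 9) dx. Term by term:
    ∫_0^4 9*x^4 dx = 9216/5;  ∫_0^4 -18*x^3 dx = -1152;  ∫_0^4 27*x^2 dx = 576;
    ∫_0^4 -18*x dx = -144;  ∫_0^4 9 dx = 36.
  Sum: 9216/5 − 1152 + 576 − 144 + 36 = 5796/5.
  ∫_0^4 u'(x)^2 dx = ∫_0^4 (36*x^2 - 36*x + 9) dx. Term by term:
    ∫_0^4 36*x^2 dx = 768;  ∫_0^4 -36*x dx = -288;  ∫_0^4 9 dx = 36.
  Sum: 768 − 288 + 36 = 516.
Adding: ||u||_{H^1}^2 = 5796/5 + 516 = 8376/5.


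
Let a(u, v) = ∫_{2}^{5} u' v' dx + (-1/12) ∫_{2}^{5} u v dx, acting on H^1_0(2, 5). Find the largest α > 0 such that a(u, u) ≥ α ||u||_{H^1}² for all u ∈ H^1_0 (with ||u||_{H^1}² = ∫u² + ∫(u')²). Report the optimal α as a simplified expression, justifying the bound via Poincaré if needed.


α = (-3/4 + π^2)/(9 + π^2)

Coercivity of a(·,·) on H^1_0(2, 5) means a(u, u) ≥ α ||u||_{H^1}² for every u ∈ H^1_0.
The interval has length L = 3, and Poincaré/coercivity depend only on L. Here a(u, u) = ∫(u')² + (-1/12)·∫u².
Here c = -1/12 < 0 with |c| < (π/L)² = π^2/9, so coercivity still holds. The condition a(u,u) ≥ α||u||_{H^1}² reads (1−α)∫(u')² ≥ (α−c)∫u². Any admissible α is ≤ 1 (rapidly oscillating u have ∫u²/∫(u')² → 0), and α = 1 would force 0 ≥ (1−c)∫u², impossible since c < 1; so 1−α > 0. By the sharp Poincaré inequality on H^1_0 of an interval of length L, ∫(u')² ≥ (π/L)²∫u² with equality for the first sine mode sin(π(x−x₀)/L) (x₀ the left endpoint), so the inequality holds for all u iff (1−α)(π/L)² ≥ α − c, i.e. α ≤ ((π/L)² + c)/((π/L)² + 1) = (1 + c(L/π)²)/(1 + (L/π)²). (Direct route, valid since c ≤ 0: Poincaré gives c∫u² ≥ c(L/π)²∫(u')², so a(u,u) ≥ (1 + c(L/π)²)∫(u')², while ||u||_{H^1}² ≤ (1 + (L/π)²)∫(u')²; dividing yields the same α.) With (π/L)² = π^2/9 and c = -1/12, the largest admissible constant is α = ((π/L)² + c)/((π/L)² + 1).
Simplifying, α = (-3/4 + π^2)/(9 + π^2).


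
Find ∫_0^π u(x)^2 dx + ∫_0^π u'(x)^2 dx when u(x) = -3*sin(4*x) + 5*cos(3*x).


||u||_{H^1(0,π)}^2 = -2400/7 + 403*π/2

u'(x) = -15*sin(3*x) - 12*cos(4*x).
Expand u² and (u')² and integrate term by term on (0, π), using: for integers n ≥ 1, ∫_0^π sin²(nx) dx = ∫_0^π cos²(nx) dx = π/2; for n ≠ n', ∫_0^π sin(nx)sin(n'x) dx = ∫_0^π cos(nx)cos(n'x) dx = 0; and by product-to-sum, ∫_0^π sin(nx)cos(n'x) dx = ½∫_0^π [sin((n+n')x) + sin((n−n')x)] dx, which is 0 when n+n' is even and 2n/(n²−n'²) when n+n' is odd (it need not vanish on (0, π)).
  u² squared terms: (-3)²·∫sin(4x)² dx = 9·π/2 = 9*π/2;  (5)²·∫cos(3x)² dx = 25·π/2 = 25*π/2.
  u² cross terms: 2·(-3)·(5)·∫sin(4x)·cos(3x) dx = -30·(8/7) = -240/7.
  So ∫_0^π u² dx = 9*π/2 + 25*π/2 − 240/7 = -240/7 + 17*π.
  (u')² squared terms: (-15)²·∫sin(3x)² dx = 225·π/2 = 225*π/2;  (-12)²·∫cos(4x)² dx = 144·π/2 = 72*π.
  (u')² cross terms: 2·(-15)·(-12)·∫sin(3x)·cos(4x) dx = 360·(-6/7) = -2160/7.
  So ∫_0^π (u')² dx = 225*π/2 + 72*π − 2160/7 = -2160/7 + 369*π/2.
||u||_{H^1}^2 = (-240/7 + 17*π) + (-2160/7 + 369*π/2) = -2400/7 + 403*π/2.


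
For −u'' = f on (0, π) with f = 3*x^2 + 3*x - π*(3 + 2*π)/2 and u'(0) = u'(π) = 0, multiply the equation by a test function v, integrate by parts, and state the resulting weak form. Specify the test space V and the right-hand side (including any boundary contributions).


V = H^1(0, π) (no boundary constraint on v; u is determined up to an additive constant); weak form: ∫_0^π u'v' dx = ∫_0^π (3*x^2 + 3*x - π*(3 + 2*π)/2) v dx for all v ∈ V.

Multiply both sides by a test function v and integrate from 0 to π:
  ∫_0^π −u''(x) v(x) dx = ∫_0^π f(x) v(x) dx.
Integrate the LHS by parts once:
  ∫_0^π −u'' v dx = −[u'(x) v(x)]_0^π + ∫_0^π u'(x) v'(x) dx.
Thus ∫_0^π u'(x) v'(x) dx = ∫_0^π f(x) v(x) dx + [u'(x) v(x)]_0^π.
Choose V so that boundary terms are either known or forced to vanish.
u has homogeneous Neumann: u'(0) = u'(π) = 0. So [u' v]_0^π = 0·v(π) − 0·v(0) = 0 for any v; take V = H^1(0, π).
Weak formulation: find u (satisfying any essential BC) such that ∫_0^π u'(x) v'(x) dx = ∫_0^π f v dx for all v ∈ V (homogeneous Neumann, so boundary terms vanish).
Substituting f(x) = 3*x^2 + 3*x - π*(3 + 2*π)/2, the right-hand side is ∫_0^π (3*x^2 + 3*x - π*(3 + 2*π)/2) v dx.
Compatibility check (pure Neumann): taking v ≡ 1 ∈ V gives 0 = ∫_0^π f dx + (0) − (0), i.e. ∫_0^π f dx must equal u'(0) − u'(π) = 0. Indeed ∫_0^π (3*x^2 + 3*x - π*(3 + 2*π)/2) dx = 0, so the data are compatible. The solution is then unique only up to an additive constant (fix it e.g. by requiring ∫_0^π u dx = 0).


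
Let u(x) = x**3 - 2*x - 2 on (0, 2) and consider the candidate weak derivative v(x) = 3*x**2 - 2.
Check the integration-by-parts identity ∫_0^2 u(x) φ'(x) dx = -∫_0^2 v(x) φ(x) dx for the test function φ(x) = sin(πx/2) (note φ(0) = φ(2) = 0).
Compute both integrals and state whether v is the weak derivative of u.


LHS = -16/π + 96/π^3, RHS = -16/π + 96/π^3. Yes, v = u' weakly.

u(x) = x**3 - 2*x - 2, classical derivative u'(x) = 3*x**2 - 2.
φ(x) = sin(πx/2), so φ'(x) = π*cos(π*x/2)/2.
Note φ(0) = φ(2) = 0, so the boundary term u·φ vanishes.
LHS = ∫_0^2 u(x) φ'(x) dx = ∫_0^2 (π*x^3*cos(π*x/2)/2 - π*x*cos(π*x/2) - π*cos(π*x/2)) dx. Term by term:
  ∫_0^2 -π*cos(π*x/2) dx = 0;  ∫_0^2 π*x^3*cos(π*x/2)/2 dx = -24/π + 96/π^3;  ∫_0^2 -π*x*cos(π*x/2) dx = 8/π.
Sum: 0 + -24/π + 96/π^3 + 8/π = -16/π + 96/π^3.
So LHS = -16/π + 96/π^3.
∫_0^2 v(x) φ(x) dx = ∫_0^2 (3*x^2*sin(π*x/2) - 2*sin(π*x/2)) dx. Term by term:
  ∫_0^2 -2*sin(π*x/2) dx = -8/π;  ∫_0^2 3*x^2*sin(π*x/2) dx = -96/π^3 + 24/π.
Sum: -8/π + -96/π^3 + 24/π = -96/π^3 + 16/π.
So RHS = -∫_0^2 v(x) φ(x) dx = -16/π + 96/π^3.
LHS = RHS, so the identity holds for this test φ.
Moreover u is smooth here and v(x) = u'(x) = 3*x**2 - 2 pointwise, so the identity holds for every test function. Hence v is the weak derivative of u.


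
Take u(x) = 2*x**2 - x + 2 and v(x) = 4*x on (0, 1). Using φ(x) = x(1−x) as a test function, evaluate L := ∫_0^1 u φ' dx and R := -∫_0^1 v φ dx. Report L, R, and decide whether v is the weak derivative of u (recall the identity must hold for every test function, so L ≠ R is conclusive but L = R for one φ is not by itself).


LHS = -1/6, RHS = -1/3. No, v is not the weak derivative of u.

u(x) = 2*x**2 - x + 2, classical derivative u'(x) = 4*x - 1.
φ(x) = x(1−x), so φ'(x) = 1 - 2*x.
Note φ(0) = φ(1) = 0, so the boundary term u·φ vanishes.
LHS = ∫_0^1 u(x) φ'(x) dx = ∫_0^1 (-4*x^3 + 4*x^2 - 5*x + 2) dx. Term by term:
  ∫_0^1 -4*x^3 dx = -1;  ∫_0^1 4*x^2 dx = 4/3;  ∫_0^1 -5*x dx = -5/2;
  ∫_0^1 2 dx = 2.
Sum: -1 + 4/3 − 5/2 + 2 = -1/6.
So LHS = -1/6.
∫_0^1 v(x) φ(x) dx = ∫_0^1 (-4*x^3 + 4*x^2) dx. Term by term:
  ∫_0^1 -4*x^3 dx = -1;  ∫_0^1 4*x^2 dx = 4/3.
Sum: -1 + 4/3 = 1/3.
So RHS = -∫_0^1 v(x) φ(x) dx = -1/3.
LHS − RHS = 1/6 ≠ 0, so the identity fails.
(For a valid weak derivative the identity must hold for EVERY test function, in particular this one. The failure shows v is NOT the weak derivative of u.)
Correct weak derivative would be u'(x) = 4*x - 1.


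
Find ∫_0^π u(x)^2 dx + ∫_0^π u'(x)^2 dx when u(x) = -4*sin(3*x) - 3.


||u||_{H^1(0,π)}^2 = 16 + 89*π

u'(x) = -12*cos(3*x).
Expand u² and (u')² and integrate term by term on (0, π), using: for integers n ≥ 1, ∫_0^π sin²(nx) dx = ∫_0^π cos²(nx) dx = π/2; for n ≠ n', ∫_0^π sin(nx)sin(n'x) dx = ∫_0^π cos(nx)cos(n'x) dx = 0; and by product-to-sum, ∫_0^π sin(nx)cos(n'x) dx = ½∫_0^π [sin((n+n')x) + sin((n−n')x)] dx, which is 0 when n+n' is even and 2n/(n²−n'²) when n+n' is odd (it need not vanish on (0, π)). For the constant mode: ∫_0^π 1 dx = π, ∫_0^π cos(nx) dx = 0, ∫_0^π sin(nx) dx = (1−(−1)^n)/n.
  u² squared terms: (-3)²·∫1 dx = 9·π = 9*π;  (-4)²·∫sin(3x)² dx = 16·π/2 = 8*π.
  u² cross terms: 2·(-3)·(-4)·∫1·sin(3x) dx = 24·(2/3) = 16.
  So ∫_0^π u² dx = 9*π + 8*π + 16 = 16 + 17*π.
  (u')² squared terms: (-12)²·∫cos(3x)² dx = 144·π/2 = 72*π.
  So ∫_0^π (u')² dx = 72*π.
||u||_{H^1}^2 = (16 + 17*π) + (72*π) = 16 + 89*π.


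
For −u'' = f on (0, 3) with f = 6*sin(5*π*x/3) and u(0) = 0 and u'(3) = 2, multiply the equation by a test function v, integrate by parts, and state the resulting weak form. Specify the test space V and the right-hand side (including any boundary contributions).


V = {v ∈ H^1(0, 3) : v(0) = 0} (test functions vanish at x = 0 where u is specified); weak form: ∫_0^3 u'v' dx = ∫_0^3 (6*sin(5*π*x/3)) v dx + 2·v(3) for all v ∈ V.

Multiply both sides by a test function v and integrate from 0 to 3:
  ∫_0^3 −u''(x) v(x) dx = ∫_0^3 f(x) v(x) dx.
Integrate the LHS by parts once:
  ∫_0^3 −u'' v dx = −[u'(x) v(x)]_0^3 + ∫_0^3 u'(x) v'(x) dx.
Thus ∫_0^3 u'(x) v'(x) dx = ∫_0^3 f(x) v(x) dx + [u'(x) v(x)]_0^3.
Choose V so that boundary terms are either known or forced to vanish.
Mixed BC: u(0) = 0 (Dirichlet) and u'(3) = 2 (Neumann). Define V = {v ∈ H^1(0, 3) : v(0) = 0}. Then [u' v]_0^3 = u'(3)·v(3) − u'(0)·0 = 2·v(3).
Weak formulation: find u (satisfying any essential BC) such that ∫_0^3 u'(x) v'(x) dx = ∫_0^3 f v dx + 2·v(3) for all v ∈ V (Dirichlet at 0 absorbed into V; Neumann datum at x = 3 contributes the boundary term).
Substituting f(x) = 6*sin(5*π*x/3), the right-hand side is ∫_0^3 (6*sin(5*π*x/3)) v dx + 2·v(3).
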